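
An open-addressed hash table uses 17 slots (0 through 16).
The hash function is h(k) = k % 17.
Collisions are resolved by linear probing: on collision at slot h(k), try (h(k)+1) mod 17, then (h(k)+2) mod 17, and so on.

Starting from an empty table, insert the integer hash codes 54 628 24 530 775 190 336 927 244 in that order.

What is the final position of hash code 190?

54 hashes to 3; slot 3 is free → place at 3.
628 hashes to 16; slot 16 is free → place at 16.
24 hashes to 7; slot 7 is free → place at 7.
530 hashes to 3; 3 taken → place at 4.
775 hashes to 10; slot 10 is free → place at 10.
190 hashes to 3; 3,4 taken → place at 5.
336 hashes to 13; slot 13 is free → place at 13.
927 hashes to 9; slot 9 is free → place at 9.
244 hashes to 6; slot 6 is free → place at 6.
Table: [—, —, —, 54, 530, 190, 244, 24, —, 927, 775, —, —, 336, —, —, 628]

5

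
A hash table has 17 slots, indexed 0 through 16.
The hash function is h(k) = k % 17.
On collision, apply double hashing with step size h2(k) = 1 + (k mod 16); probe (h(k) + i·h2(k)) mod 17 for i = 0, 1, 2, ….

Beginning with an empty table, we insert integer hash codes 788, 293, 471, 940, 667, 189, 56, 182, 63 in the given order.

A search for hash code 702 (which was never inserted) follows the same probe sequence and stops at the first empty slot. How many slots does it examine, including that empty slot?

2

788: h=6 → slot 6
293: h=4 → slot 4
471: h=12 → slot 12
940: h=5 → slot 5
667: h=4, h2=12, probe 4,16 → slot 16
189: h=2 → slot 2
56: h=5, h2=9, probe 5,14 → slot 14
182: h=12, h2=7, probe 12,2,9 → slot 9
63: h=12, h2=16, probe 12,11 → slot 11
Table: [., ., 189, ., 293, 940, 788, ., ., 182, ., 63, 471, ., 56, ., 667]
Lookup 702: h=5, h2=15, probe 5,3 → slot 3 empty, not found.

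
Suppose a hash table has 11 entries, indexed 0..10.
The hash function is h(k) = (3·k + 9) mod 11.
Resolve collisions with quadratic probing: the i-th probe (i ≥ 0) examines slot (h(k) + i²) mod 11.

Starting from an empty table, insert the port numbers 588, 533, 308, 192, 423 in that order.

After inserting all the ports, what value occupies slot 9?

308

Insert 588: h=2, slot 2 empty => index 2.
Insert 533: h=2, slot 2 occupied => index 3.
Insert 308: h=9, slot 9 empty => index 9.
Insert 192: h=2, slots 2,3 occupied => index 6.
Insert 423: h=2, slots 2,3,6 occupied => index 0.
Table: [423, ., 588, 533, ., ., 192, ., ., 308, .]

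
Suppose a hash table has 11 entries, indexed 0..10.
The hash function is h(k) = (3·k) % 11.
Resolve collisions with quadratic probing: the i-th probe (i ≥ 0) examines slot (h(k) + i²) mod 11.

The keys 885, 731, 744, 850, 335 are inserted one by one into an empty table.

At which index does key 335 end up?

8

885 hashes to 4; slot 4 is free → place at 4.
731 hashes to 4; 4 taken → place at 5.
744 hashes to 10; slot 10 is free → place at 10.
850 hashes to 9; slot 9 is free → place at 9.
335 hashes to 4; 4,5 taken → place at 8.
Table: [., ., ., ., 885, 731, ., ., 335, 850, 744]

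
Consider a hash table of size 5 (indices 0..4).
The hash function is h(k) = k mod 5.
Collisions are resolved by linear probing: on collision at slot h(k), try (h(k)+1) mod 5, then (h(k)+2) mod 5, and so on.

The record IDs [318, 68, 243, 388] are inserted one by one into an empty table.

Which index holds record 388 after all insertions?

1

318 hashes to 3; slot 3 is free -> place at 3.
68 hashes to 3; 3 taken -> place at 4.
243 hashes to 3; 3,4 taken -> place at 0.
388 hashes to 3; 3,4,0 taken -> place at 1.
Table: [243, 388, —, 318, 68]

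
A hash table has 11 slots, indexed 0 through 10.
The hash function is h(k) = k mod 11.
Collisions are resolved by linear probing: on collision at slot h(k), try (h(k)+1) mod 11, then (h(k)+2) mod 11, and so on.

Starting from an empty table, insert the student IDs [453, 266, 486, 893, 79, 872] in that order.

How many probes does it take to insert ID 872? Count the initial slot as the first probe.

5

Insert 453: h=2, slot 2 empty → index 2.
Insert 266: h=2, slot 2 occupied → index 3.
Insert 486: h=2, slots 2,3 occupied → index 4.
Insert 893: h=2, slots 2,3,4 occupied → index 5.
Insert 79: h=2, slots 2,3,4,5 occupied → index 6.
Insert 872: h=3, slots 3,4,5,6 occupied → index 7.
Table: [., ., 453, 266, 486, 893, 79, 872, ., ., .]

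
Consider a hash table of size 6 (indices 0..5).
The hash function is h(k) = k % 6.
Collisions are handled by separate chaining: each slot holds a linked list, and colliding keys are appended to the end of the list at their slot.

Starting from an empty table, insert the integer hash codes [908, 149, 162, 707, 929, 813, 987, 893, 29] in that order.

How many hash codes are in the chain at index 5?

Insert 908: h=2, bucket 2 empty -> new chain.
Insert 149: h=5, bucket 5 empty -> new chain.
Insert 162: h=0, bucket 0 empty -> new chain.
Insert 707: h=5, bucket 5 nonempty -> append to chain.
Insert 929: h=5, bucket 5 nonempty -> append to chain.
Insert 813: h=3, bucket 3 empty -> new chain.
Insert 987: h=3, bucket 3 nonempty -> append to chain.
Insert 893: h=5, bucket 5 nonempty -> append to chain.
Insert 29: h=5, bucket 5 nonempty -> append to chain.
Final buckets:
0: 162
1: _
2: 908
3: 813 -> 987
4: _
5: 149 -> 707 -> 929 -> 893 -> 29

5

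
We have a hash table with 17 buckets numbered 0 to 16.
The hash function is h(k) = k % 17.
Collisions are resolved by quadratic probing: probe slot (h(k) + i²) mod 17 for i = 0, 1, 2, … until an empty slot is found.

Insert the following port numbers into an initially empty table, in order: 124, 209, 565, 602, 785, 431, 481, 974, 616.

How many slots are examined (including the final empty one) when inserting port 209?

2

124: h=5 → slot 5
209: h=5, probe 5,6 → slot 6
565: h=4 → slot 4
602: h=7 → slot 7
785: h=3 → slot 3
431: h=6, probe 6,7,10 → slot 10
481: h=5, probe 5,6,9 → slot 9
974: h=5, probe 5,6,9,14 → slot 14
616: h=4, probe 4,5,8 → slot 8
Table: [-, -, -, 785, 565, 124, 209, 602, 616, 481, 431, -, -, -, 974, -, -]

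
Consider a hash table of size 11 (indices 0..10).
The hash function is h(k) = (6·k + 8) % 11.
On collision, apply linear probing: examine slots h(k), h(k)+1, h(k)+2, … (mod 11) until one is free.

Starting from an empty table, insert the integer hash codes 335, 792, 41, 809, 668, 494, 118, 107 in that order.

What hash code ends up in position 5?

Insert 335: h=5, slot 5 empty => index 5.
Insert 792: h=8, slot 8 empty => index 8.
Insert 41: h=1, slot 1 empty => index 1.
Insert 809: h=0, slot 0 empty => index 0.
Insert 668: h=1, slot 1 occupied => index 2.
Insert 494: h=2, slot 2 occupied => index 3.
Insert 118: h=1, slots 1,2,3 occupied => index 4.
Insert 107: h=1, slots 1,2,3,4,5 occupied => index 6.
Table: [809, 41, 668, 494, 118, 335, 107, —, 792, —, —]

335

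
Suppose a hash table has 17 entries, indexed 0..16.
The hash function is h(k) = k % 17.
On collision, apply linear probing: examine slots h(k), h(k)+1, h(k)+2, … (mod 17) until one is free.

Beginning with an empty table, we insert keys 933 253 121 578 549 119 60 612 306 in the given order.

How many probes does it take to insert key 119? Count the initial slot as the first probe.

933 hashes to 15; slot 15 is free => place at 15.
253 hashes to 15; 15 taken => place at 16.
121 hashes to 2; slot 2 is free => place at 2.
578 hashes to 0; slot 0 is free => place at 0.
549 hashes to 5; slot 5 is free => place at 5.
119 hashes to 0; 0 taken => place at 1.
60 hashes to 9; slot 9 is free => place at 9.
612 hashes to 0; 0,1,2 taken => place at 3.
306 hashes to 0; 0,1,2,3 taken => place at 4.
Table: [578, 119, 121, 612, 306, 549, ., ., ., 60, ., ., ., ., ., 933, 253]

2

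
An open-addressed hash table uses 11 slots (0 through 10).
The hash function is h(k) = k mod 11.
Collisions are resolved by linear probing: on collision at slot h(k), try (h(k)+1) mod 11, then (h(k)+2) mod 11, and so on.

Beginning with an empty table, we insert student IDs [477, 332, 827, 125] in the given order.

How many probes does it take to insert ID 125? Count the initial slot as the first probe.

Insert 477: h=4, slot 4 empty => index 4.
Insert 332: h=2, slot 2 empty => index 2.
Insert 827: h=2, slot 2 occupied => index 3.
Insert 125: h=4, slot 4 occupied => index 5.
Table: [-, -, 332, 827, 477, 125, -, -, -, -, -]

2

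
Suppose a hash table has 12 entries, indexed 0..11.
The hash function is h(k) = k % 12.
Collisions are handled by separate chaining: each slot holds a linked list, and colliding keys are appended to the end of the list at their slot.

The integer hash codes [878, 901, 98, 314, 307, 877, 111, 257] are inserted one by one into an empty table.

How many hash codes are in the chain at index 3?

878 -> bucket 2
901 -> bucket 1
98 -> bucket 2 (collision)
314 -> bucket 2 (collision)
307 -> bucket 7
877 -> bucket 1 (collision)
111 -> bucket 3
257 -> bucket 5
Final buckets:
0: -
1: 901 -> 877
2: 878 -> 98 -> 314
3: 111
4: -
5: 257
6: -
7: 307
8: -
9: -
10: -
11: -

1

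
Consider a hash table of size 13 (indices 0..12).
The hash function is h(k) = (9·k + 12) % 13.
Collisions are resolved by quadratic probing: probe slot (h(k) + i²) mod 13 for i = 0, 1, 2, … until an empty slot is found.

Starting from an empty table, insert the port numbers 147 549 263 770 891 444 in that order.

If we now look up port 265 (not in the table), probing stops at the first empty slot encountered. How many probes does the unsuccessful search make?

Insert 147: h=9, slot 9 empty -> index 9.
Insert 549: h=0, slot 0 empty -> index 0.
Insert 263: h=0, slot 0 occupied -> index 1.
Insert 770: h=0, slots 0,1 occupied -> index 4.
Insert 891: h=10, slot 10 empty -> index 10.
Insert 444: h=4, slot 4 occupied -> index 5.
Table: [549, 263, _, _, 770, 444, _, _, _, 147, 891, _, _]
Lookup 265: h=5, probe 5,6 → slot 6 empty, not found.

2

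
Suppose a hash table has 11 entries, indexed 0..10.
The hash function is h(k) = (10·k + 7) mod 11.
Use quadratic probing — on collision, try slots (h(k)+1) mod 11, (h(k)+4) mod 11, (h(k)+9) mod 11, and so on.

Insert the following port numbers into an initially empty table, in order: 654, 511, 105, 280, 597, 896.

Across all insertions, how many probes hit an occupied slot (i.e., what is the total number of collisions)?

654: h=2 -> slot 2
511: h=2, probe 2,3 -> slot 3
105: h=1 -> slot 1
280: h=2, probe 2,3,6 -> slot 6
597: h=4 -> slot 4
896: h=2, probe 2,3,6,0 -> slot 0
Table: [896, 105, 654, 511, 597, -, 280, -, -, -, -]

6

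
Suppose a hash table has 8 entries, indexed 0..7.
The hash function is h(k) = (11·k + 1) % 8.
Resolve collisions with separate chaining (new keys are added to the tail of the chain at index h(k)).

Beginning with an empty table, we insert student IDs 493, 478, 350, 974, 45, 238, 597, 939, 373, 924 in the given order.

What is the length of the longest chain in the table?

493 → bucket 0
478 → bucket 3
350 → bucket 3 (collision)
974 → bucket 3 (collision)
45 → bucket 0 (collision)
238 → bucket 3 (collision)
597 → bucket 0 (collision)
939 → bucket 2
373 → bucket 0 (collision)
924 → bucket 5
Final buckets:
0: 493 -> 45 -> 597 -> 373
1: .
2: 939
3: 478 -> 350 -> 974 -> 238
4: .
5: 924
6: .
7: .

4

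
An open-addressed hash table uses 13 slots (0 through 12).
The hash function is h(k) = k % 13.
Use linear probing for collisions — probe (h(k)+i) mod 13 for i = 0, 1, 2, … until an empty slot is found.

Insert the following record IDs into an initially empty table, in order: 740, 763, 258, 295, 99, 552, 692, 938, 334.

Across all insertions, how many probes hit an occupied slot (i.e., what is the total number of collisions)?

5

Insert 740: h=12, slot 12 empty → index 12.
Insert 763: h=9, slot 9 empty → index 9.
Insert 258: h=11, slot 11 empty → index 11.
Insert 295: h=9, slot 9 occupied → index 10.
Insert 99: h=8, slot 8 empty → index 8.
Insert 552: h=6, slot 6 empty → index 6.
Insert 692: h=3, slot 3 empty → index 3.
Insert 938: h=2, slot 2 empty → index 2.
Insert 334: h=9, slots 9,10,11,12 occupied → index 0.
Table: [334, ∅, 938, 692, ∅, ∅, 552, ∅, 99, 763, 295, 258, 740]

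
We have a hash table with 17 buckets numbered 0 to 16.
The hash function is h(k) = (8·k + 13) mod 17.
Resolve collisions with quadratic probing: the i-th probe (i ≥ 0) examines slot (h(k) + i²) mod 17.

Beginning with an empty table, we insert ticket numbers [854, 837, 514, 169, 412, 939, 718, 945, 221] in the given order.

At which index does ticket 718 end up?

2

854: h=11 => slot 11
837: h=11, probe 11,12 => slot 12
514: h=11, probe 11,12,15 => slot 15
169: h=5 => slot 5
412: h=11, probe 11,12,15,3 => slot 3
939: h=11, probe 11,12,15,3,10 => slot 10
718: h=11, probe 11,12,15,3,10,2 => slot 2
945: h=8 => slot 8
221: h=13 => slot 13
Table: [∅, ∅, 718, 412, ∅, 169, ∅, ∅, 945, ∅, 939, 854, 837, 221, ∅, 514, ∅]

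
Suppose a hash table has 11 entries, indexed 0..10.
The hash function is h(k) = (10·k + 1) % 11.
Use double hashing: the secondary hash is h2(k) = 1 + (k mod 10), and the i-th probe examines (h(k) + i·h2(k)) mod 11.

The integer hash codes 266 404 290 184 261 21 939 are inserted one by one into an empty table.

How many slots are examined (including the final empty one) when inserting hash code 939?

2

266: h=10 => slot 10
404: h=4 => slot 4
290: h=8 => slot 8
184: h=4, h2=5, probe 4,9 => slot 9
261: h=4, h2=2, probe 4,6 => slot 6
21: h=2 => slot 2
939: h=8, h2=10, probe 8,7 => slot 7
Table: [-, -, 21, -, 404, -, 261, 939, 290, 184, 266]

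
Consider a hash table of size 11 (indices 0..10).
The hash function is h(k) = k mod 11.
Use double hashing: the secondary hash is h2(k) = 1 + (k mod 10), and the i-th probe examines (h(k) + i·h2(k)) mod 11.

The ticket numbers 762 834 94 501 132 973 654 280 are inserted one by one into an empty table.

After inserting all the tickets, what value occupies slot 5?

973

762: h=3 -> slot 3
834: h=9 -> slot 9
94: h=6 -> slot 6
501: h=6, h2=2, probe 6,8 -> slot 8
132: h=0 -> slot 0
973: h=5 -> slot 5
654: h=5, h2=5, probe 5,10 -> slot 10
280: h=5, h2=1, probe 5,6,7 -> slot 7
Table: [132, ∅, ∅, 762, ∅, 973, 94, 280, 501, 834, 654]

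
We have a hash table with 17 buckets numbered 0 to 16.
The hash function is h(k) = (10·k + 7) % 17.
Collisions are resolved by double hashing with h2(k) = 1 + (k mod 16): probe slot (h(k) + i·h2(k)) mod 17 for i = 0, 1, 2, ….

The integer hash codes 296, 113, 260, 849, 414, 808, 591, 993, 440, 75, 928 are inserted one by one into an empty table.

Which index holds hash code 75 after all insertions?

Insert 296: h=9, slot 9 empty -> index 9.
Insert 113: h=15, slot 15 empty -> index 15.
Insert 260: h=6, slot 6 empty -> index 6.
Insert 849: h=14, slot 14 empty -> index 14.
Insert 414: h=16, slot 16 empty -> index 16.
Insert 808: h=12, slot 12 empty -> index 12.
Insert 591: h=1, slot 1 empty -> index 1.
Insert 993: h=9, h2=2, slot 9 occupied -> index 11.
Insert 440: h=4, slot 4 empty -> index 4.
Insert 75: h=9, h2=12, slots 9,4,16,11,6,1 occupied -> index 13.
Insert 928: h=5, slot 5 empty -> index 5.
Table: [∅, 591, ∅, ∅, 440, 928, 260, ∅, ∅, 296, ∅, 993, 808, 75, 849, 113, 414]

13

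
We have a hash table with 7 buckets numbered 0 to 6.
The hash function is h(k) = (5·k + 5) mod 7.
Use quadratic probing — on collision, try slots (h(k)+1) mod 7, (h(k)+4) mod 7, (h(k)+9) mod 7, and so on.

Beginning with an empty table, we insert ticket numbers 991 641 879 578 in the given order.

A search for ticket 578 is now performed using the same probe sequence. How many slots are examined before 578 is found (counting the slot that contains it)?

4

991 hashes to 4; slot 4 is free -> place at 4.
641 hashes to 4; 4 taken -> place at 5.
879 hashes to 4; 4,5 taken -> place at 1.
578 hashes to 4; 4,5,1 taken -> place at 6.
Table: [-, 879, -, -, 991, 641, 578]
Lookup 578: h=4, probe 4,5,1,6 → found at 6.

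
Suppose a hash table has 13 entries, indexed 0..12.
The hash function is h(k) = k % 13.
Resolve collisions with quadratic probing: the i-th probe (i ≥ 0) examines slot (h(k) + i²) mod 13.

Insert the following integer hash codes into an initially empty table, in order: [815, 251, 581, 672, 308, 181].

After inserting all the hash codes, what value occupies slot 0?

815 hashes to 9; slot 9 is free -> place at 9.
251 hashes to 4; slot 4 is free -> place at 4.
581 hashes to 9; 9 taken -> place at 10.
672 hashes to 9; 9,10 taken -> place at 0.
308 hashes to 9; 9,10,0 taken -> place at 5.
181 hashes to 12; slot 12 is free -> place at 12.
Table: [672, ., ., ., 251, 308, ., ., ., 815, 581, ., 181]

672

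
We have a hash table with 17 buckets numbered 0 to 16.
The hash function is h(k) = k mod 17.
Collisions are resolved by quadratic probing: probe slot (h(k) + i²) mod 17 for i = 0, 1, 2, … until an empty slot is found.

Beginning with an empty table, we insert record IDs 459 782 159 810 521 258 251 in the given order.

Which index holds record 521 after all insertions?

Insert 459: h=0, slot 0 empty → index 0.
Insert 782: h=0, slot 0 occupied → index 1.
Insert 159: h=6, slot 6 empty → index 6.
Insert 810: h=11, slot 11 empty → index 11.
Insert 521: h=11, slot 11 occupied → index 12.
Insert 258: h=3, slot 3 empty → index 3.
Insert 251: h=13, slot 13 empty → index 13.
Table: [459, 782, —, 258, —, —, 159, —, —, —, —, 810, 521, 251, —, —, —]

12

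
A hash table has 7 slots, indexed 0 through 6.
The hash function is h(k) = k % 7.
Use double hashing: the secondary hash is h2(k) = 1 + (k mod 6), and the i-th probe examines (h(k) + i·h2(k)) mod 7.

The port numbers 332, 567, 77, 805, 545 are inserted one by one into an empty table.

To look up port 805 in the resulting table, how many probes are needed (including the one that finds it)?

332 hashes to 3; slot 3 is free → place at 3.
567 hashes to 0; slot 0 is free → place at 0.
77 hashes to 0, h2=6; 0 taken → place at 6.
805 hashes to 0, h2=2; 0 taken → place at 2.
545 hashes to 6, h2=6; 6 taken → place at 5.
Table: [567, ∅, 805, 332, ∅, 545, 77]
Lookup 805: h=0, h2=2, probe 0,2 → found at 2.

2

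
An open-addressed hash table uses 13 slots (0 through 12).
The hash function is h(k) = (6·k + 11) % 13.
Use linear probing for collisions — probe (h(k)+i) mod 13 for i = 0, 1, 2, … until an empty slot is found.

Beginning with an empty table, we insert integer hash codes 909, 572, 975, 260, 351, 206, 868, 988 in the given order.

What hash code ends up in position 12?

975

909 hashes to 5; slot 5 is free → place at 5.
572 hashes to 11; slot 11 is free → place at 11.
975 hashes to 11; 11 taken → place at 12.
260 hashes to 11; 11,12 taken → place at 0.
351 hashes to 11; 11,12,0 taken → place at 1.
206 hashes to 12; 12,0,1 taken → place at 2.
868 hashes to 6; slot 6 is free → place at 6.
988 hashes to 11; 11,12,0,1,2 taken → place at 3.
Table: [260, 351, 206, 988, _, 909, 868, _, _, _, _, 572, 975]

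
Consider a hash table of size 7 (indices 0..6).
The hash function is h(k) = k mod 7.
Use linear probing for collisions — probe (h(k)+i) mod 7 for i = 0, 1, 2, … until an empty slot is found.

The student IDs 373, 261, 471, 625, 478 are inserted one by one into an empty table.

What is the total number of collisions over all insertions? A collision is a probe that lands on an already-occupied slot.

373: h=2 => slot 2
261: h=2, probe 2,3 => slot 3
471: h=2, probe 2,3,4 => slot 4
625: h=2, probe 2,3,4,5 => slot 5
478: h=2, probe 2,3,4,5,6 => slot 6
Table: [—, —, 373, 261, 471, 625, 478]

10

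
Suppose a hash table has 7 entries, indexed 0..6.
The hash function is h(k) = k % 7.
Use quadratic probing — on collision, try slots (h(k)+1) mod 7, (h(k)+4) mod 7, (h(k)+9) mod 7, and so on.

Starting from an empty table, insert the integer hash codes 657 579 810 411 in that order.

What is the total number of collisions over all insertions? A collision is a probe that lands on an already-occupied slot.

5

657: h=6 => slot 6
579: h=5 => slot 5
810: h=5, probe 5,6,2 => slot 2
411: h=5, probe 5,6,2,0 => slot 0
Table: [411, _, 810, _, _, 579, 657]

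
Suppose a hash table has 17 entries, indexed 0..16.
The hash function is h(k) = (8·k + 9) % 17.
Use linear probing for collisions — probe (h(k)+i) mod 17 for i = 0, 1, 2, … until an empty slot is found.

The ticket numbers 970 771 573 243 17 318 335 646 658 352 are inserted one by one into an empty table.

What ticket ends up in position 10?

646

970: h=0 → slot 0
771: h=6 → slot 6
573: h=3 → slot 3
243: h=15 → slot 15
17: h=9 → slot 9
318: h=3, probe 3,4 → slot 4
335: h=3, probe 3,4,5 → slot 5
646: h=9, probe 9,10 → slot 10
658: h=3, probe 3,4,5,6,7 → slot 7
352: h=3, probe 3,4,5,6,7,8 → slot 8
Table: [970, —, —, 573, 318, 335, 771, 658, 352, 17, 646, —, —, —, —, 243, —]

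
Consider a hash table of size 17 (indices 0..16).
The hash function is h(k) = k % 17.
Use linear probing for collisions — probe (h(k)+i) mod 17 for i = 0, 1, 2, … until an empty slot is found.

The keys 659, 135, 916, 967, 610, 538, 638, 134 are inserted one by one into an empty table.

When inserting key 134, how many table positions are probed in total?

659: h=13 => slot 13
135: h=16 => slot 16
916: h=15 => slot 15
967: h=15, probe 15,16,0 => slot 0
610: h=15, probe 15,16,0,1 => slot 1
538: h=11 => slot 11
638: h=9 => slot 9
134: h=15, probe 15,16,0,1,2 => slot 2
Table: [967, 610, 134, _, _, _, _, _, _, 638, _, 538, _, 659, _, 916, 135]

5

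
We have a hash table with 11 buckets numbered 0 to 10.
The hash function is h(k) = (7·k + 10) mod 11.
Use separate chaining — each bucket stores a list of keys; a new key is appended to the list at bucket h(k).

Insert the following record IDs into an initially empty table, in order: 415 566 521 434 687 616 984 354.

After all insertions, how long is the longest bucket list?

Insert 415: h=0, bucket 0 empty -> new chain.
Insert 566: h=1, bucket 1 empty -> new chain.
Insert 521: h=5, bucket 5 empty -> new chain.
Insert 434: h=1, bucket 1 nonempty -> append to chain.
Insert 687: h=1, bucket 1 nonempty -> append to chain.
Insert 616: h=10, bucket 10 empty -> new chain.
Insert 984: h=1, bucket 1 nonempty -> append to chain.
Insert 354: h=2, bucket 2 empty -> new chain.
Final buckets:
0: 415
1: 566 -> 434 -> 687 -> 984
2: 354
3: —
4: —
5: 521
6: —
7: —
8: —
9: —
10: 616

4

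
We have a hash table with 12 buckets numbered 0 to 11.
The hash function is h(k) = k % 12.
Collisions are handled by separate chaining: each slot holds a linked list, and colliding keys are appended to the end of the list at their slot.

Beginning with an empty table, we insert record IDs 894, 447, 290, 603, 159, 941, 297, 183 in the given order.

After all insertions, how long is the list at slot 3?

4

894 → bucket 6
447 → bucket 3
290 → bucket 2
603 → bucket 3 (collision)
159 → bucket 3 (collision)
941 → bucket 5
297 → bucket 9
183 → bucket 3 (collision)
Final buckets:
0: .
1: .
2: 290
3: 447 -> 603 -> 159 -> 183
4: .
5: 941
6: 894
7: .
8: .
9: 297
10: .
11: .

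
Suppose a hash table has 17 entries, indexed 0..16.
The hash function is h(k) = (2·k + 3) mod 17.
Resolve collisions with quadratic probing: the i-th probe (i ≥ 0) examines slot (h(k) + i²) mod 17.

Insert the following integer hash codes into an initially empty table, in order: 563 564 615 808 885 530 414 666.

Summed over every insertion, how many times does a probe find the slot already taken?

563: h=7 => slot 7
564: h=9 => slot 9
615: h=9, probe 9,10 => slot 10
808: h=4 => slot 4
885: h=5 => slot 5
530: h=9, probe 9,10,13 => slot 13
414: h=15 => slot 15
666: h=9, probe 9,10,13,1 => slot 1
Table: [., 666, ., ., 808, 885, ., 563, ., 564, 615, ., ., 530, ., 414, .]

6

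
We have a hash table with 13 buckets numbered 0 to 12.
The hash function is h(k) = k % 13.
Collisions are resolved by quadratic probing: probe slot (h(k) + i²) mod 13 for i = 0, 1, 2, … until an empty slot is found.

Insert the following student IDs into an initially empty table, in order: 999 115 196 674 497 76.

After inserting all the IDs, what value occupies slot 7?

999: h=11 → slot 11
115: h=11, probe 11,12 → slot 12
196: h=1 → slot 1
674: h=11, probe 11,12,2 → slot 2
497: h=3 → slot 3
76: h=11, probe 11,12,2,7 → slot 7
Table: [_, 196, 674, 497, _, _, _, 76, _, _, _, 999, 115]

76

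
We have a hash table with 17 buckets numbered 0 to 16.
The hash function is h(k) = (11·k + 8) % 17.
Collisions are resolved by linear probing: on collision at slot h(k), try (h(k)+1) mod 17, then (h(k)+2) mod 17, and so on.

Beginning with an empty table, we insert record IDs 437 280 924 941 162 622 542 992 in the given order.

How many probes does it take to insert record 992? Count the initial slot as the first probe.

437 hashes to 4; slot 4 is free → place at 4.
280 hashes to 11; slot 11 is free → place at 11.
924 hashes to 6; slot 6 is free → place at 6.
941 hashes to 6; 6 taken → place at 7.
162 hashes to 5; slot 5 is free → place at 5.
622 hashes to 16; slot 16 is free → place at 16.
542 hashes to 3; slot 3 is free → place at 3.
992 hashes to 6; 6,7 taken → place at 8.
Table: [—, —, —, 542, 437, 162, 924, 941, 992, —, —, 280, —, —, —, —, 622]

3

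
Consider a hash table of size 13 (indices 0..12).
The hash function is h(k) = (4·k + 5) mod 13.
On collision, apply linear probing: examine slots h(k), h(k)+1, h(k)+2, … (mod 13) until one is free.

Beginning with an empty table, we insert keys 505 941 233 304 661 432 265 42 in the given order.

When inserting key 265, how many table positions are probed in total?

Insert 505: h=10, slot 10 empty → index 10.
Insert 941: h=12, slot 12 empty → index 12.
Insert 233: h=1, slot 1 empty → index 1.
Insert 304: h=12, slot 12 occupied → index 0.
Insert 661: h=10, slot 10 occupied → index 11.
Insert 432: h=4, slot 4 empty → index 4.
Insert 265: h=12, slots 12,0,1 occupied → index 2.
Insert 42: h=4, slot 4 occupied → index 5.
Table: [304, 233, 265, —, 432, 42, —, —, —, —, 505, 661, 941]

4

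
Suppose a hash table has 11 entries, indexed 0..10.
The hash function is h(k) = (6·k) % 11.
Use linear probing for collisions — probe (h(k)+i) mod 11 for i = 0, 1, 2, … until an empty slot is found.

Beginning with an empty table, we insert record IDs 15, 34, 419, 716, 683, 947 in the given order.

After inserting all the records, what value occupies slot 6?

15 hashes to 2; slot 2 is free -> place at 2.
34 hashes to 6; slot 6 is free -> place at 6.
419 hashes to 6; 6 taken -> place at 7.
716 hashes to 6; 6,7 taken -> place at 8.
683 hashes to 6; 6,7,8 taken -> place at 9.
947 hashes to 6; 6,7,8,9 taken -> place at 10.
Table: [_, _, 15, _, _, _, 34, 419, 716, 683, 947]

34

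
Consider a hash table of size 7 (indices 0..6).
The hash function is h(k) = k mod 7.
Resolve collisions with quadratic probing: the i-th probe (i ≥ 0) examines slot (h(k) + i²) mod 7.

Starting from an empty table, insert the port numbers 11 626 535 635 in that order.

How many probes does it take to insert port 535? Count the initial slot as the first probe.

11 hashes to 4; slot 4 is free => place at 4.
626 hashes to 3; slot 3 is free => place at 3.
535 hashes to 3; 3,4 taken => place at 0.
635 hashes to 5; slot 5 is free => place at 5.
Table: [535, ., ., 626, 11, 635, .]

3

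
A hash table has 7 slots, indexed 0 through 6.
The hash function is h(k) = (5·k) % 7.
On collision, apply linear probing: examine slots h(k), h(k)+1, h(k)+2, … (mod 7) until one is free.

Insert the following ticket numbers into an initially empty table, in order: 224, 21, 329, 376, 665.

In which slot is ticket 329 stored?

2

Insert 224: h=0, slot 0 empty => index 0.
Insert 21: h=0, slot 0 occupied => index 1.
Insert 329: h=0, slots 0,1 occupied => index 2.
Insert 376: h=4, slot 4 empty => index 4.
Insert 665: h=0, slots 0,1,2 occupied => index 3.
Table: [224, 21, 329, 665, 376, -, -]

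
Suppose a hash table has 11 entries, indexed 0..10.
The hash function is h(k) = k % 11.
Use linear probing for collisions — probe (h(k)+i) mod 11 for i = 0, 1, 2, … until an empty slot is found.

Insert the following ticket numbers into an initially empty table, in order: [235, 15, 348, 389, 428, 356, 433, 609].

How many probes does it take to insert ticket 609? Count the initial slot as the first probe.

235 hashes to 4; slot 4 is free => place at 4.
15 hashes to 4; 4 taken => place at 5.
348 hashes to 7; slot 7 is free => place at 7.
389 hashes to 4; 4,5 taken => place at 6.
428 hashes to 10; slot 10 is free => place at 10.
356 hashes to 4; 4,5,6,7 taken => place at 8.
433 hashes to 4; 4,5,6,7,8 taken => place at 9.
609 hashes to 4; 4,5,6,7,8,9,10 taken => place at 0.
Table: [609, _, _, _, 235, 15, 389, 348, 356, 433, 428]

8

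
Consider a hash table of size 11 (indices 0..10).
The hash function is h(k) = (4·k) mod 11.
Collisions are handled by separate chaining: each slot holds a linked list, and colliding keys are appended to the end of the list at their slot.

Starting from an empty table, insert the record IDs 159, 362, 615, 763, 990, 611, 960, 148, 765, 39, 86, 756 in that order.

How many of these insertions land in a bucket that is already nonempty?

4

159 -> bucket 9
362 -> bucket 7
615 -> bucket 7 (collision)
763 -> bucket 5
990 -> bucket 0
611 -> bucket 2
960 -> bucket 1
148 -> bucket 9 (collision)
765 -> bucket 2 (collision)
39 -> bucket 2 (collision)
86 -> bucket 3
756 -> bucket 10
Final buckets:
0: 990
1: 960
2: 611 -> 765 -> 39
3: 86
4: ∅
5: 763
6: ∅
7: 362 -> 615
8: ∅
9: 159 -> 148
10: 756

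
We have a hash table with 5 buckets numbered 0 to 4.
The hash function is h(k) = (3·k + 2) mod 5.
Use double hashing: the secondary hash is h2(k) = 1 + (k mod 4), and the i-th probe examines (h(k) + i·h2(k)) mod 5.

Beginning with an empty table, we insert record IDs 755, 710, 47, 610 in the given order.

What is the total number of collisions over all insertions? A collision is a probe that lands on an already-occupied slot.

4

755 hashes to 2; slot 2 is free → place at 2.
710 hashes to 2, h2=3; 2 taken → place at 0.
47 hashes to 3; slot 3 is free → place at 3.
610 hashes to 2, h2=3; 2,0,3 taken → place at 1.
Table: [710, 610, 755, 47, -]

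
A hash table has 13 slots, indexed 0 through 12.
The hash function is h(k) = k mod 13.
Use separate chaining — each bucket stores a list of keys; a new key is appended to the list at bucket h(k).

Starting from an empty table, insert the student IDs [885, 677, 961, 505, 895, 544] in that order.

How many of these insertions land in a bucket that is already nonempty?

Insert 885: h=1, bucket 1 empty -> new chain.
Insert 677: h=1, bucket 1 nonempty -> append to chain.
Insert 961: h=12, bucket 12 empty -> new chain.
Insert 505: h=11, bucket 11 empty -> new chain.
Insert 895: h=11, bucket 11 nonempty -> append to chain.
Insert 544: h=11, bucket 11 nonempty -> append to chain.
Final buckets:
0: ∅
1: 885 -> 677
2: ∅
3: ∅
4: ∅
5: ∅
6: ∅
7: ∅
8: ∅
9: ∅
10: ∅
11: 505 -> 895 -> 544
12: 961

3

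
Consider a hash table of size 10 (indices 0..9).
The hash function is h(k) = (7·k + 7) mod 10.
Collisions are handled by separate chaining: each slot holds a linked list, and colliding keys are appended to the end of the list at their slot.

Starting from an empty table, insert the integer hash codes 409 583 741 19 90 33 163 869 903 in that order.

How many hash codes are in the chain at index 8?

409 → bucket 0
583 → bucket 8
741 → bucket 4
19 → bucket 0 (collision)
90 → bucket 7
33 → bucket 8 (collision)
163 → bucket 8 (collision)
869 → bucket 0 (collision)
903 → bucket 8 (collision)
Final buckets:
0: 409 -> 19 -> 869
1: _
2: _
3: _
4: 741
5: _
6: _
7: 90
8: 583 -> 33 -> 163 -> 903
9: _

4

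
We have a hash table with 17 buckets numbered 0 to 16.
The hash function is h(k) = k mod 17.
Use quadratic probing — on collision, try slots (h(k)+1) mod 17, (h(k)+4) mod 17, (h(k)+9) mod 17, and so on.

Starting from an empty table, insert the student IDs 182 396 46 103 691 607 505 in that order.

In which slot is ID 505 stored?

182: h=12 → slot 12
396: h=5 → slot 5
46: h=12, probe 12,13 → slot 13
103: h=1 → slot 1
691: h=11 → slot 11
607: h=12, probe 12,13,16 → slot 16
505: h=12, probe 12,13,16,4 → slot 4
Table: [∅, 103, ∅, ∅, 505, 396, ∅, ∅, ∅, ∅, ∅, 691, 182, 46, ∅, ∅, 607]

4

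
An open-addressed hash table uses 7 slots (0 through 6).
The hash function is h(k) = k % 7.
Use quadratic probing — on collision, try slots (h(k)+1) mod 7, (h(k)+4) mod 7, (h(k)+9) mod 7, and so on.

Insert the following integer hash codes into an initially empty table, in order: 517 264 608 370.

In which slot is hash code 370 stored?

517 hashes to 6; slot 6 is free → place at 6.
264 hashes to 5; slot 5 is free → place at 5.
608 hashes to 6; 6 taken → place at 0.
370 hashes to 6; 6,0 taken → place at 3.
Table: [608, ∅, ∅, 370, ∅, 264, 517]

3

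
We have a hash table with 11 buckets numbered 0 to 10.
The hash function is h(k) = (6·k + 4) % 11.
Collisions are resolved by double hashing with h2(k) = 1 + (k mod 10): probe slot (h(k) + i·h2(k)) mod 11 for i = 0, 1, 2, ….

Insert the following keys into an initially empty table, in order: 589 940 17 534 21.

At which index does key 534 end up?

589 hashes to 7; slot 7 is free -> place at 7.
940 hashes to 1; slot 1 is free -> place at 1.
17 hashes to 7, h2=8; 7 taken -> place at 4.
534 hashes to 7, h2=5; 7,1 taken -> place at 6.
21 hashes to 9; slot 9 is free -> place at 9.
Table: [—, 940, —, —, 17, —, 534, 589, —, 21, —]

6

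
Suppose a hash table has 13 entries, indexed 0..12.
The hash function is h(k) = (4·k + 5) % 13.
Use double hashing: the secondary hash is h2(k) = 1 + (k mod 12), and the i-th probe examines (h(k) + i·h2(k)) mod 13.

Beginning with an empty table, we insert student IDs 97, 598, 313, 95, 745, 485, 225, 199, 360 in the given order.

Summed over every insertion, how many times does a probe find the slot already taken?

8

97: h=3 => slot 3
598: h=5 => slot 5
313: h=9 => slot 9
95: h=8 => slot 8
745: h=8, h2=2, probe 8,10 => slot 10
485: h=8, h2=6, probe 8,1 => slot 1
225: h=8, h2=10, probe 8,5,2 => slot 2
199: h=8, h2=8, probe 8,3,11 => slot 11
360: h=2, h2=1, probe 2,3,4 => slot 4
Table: [—, 485, 225, 97, 360, 598, —, —, 95, 313, 745, 199, —]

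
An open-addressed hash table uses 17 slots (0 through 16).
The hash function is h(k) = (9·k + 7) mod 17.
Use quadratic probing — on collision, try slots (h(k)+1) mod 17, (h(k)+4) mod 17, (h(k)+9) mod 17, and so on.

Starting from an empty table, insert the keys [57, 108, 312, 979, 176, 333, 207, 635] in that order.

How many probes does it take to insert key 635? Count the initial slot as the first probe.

Insert 57: h=10, slot 10 empty => index 10.
Insert 108: h=10, slot 10 occupied => index 11.
Insert 312: h=10, slots 10,11 occupied => index 14.
Insert 979: h=12, slot 12 empty => index 12.
Insert 176: h=10, slots 10,11,14 occupied => index 2.
Insert 333: h=12, slot 12 occupied => index 13.
Insert 207: h=0, slot 0 empty => index 0.
Insert 635: h=10, slots 10,11,14,2 occupied => index 9.
Table: [207, —, 176, —, —, —, —, —, —, 635, 57, 108, 979, 333, 312, —, —]

5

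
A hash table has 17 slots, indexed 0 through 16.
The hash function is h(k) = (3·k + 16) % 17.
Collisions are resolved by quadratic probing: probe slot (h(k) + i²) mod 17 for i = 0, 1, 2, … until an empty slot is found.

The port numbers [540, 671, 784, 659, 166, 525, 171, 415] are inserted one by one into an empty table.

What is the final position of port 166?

540 hashes to 4; slot 4 is free => place at 4.
671 hashes to 6; slot 6 is free => place at 6.
784 hashes to 5; slot 5 is free => place at 5.
659 hashes to 4; 4,5 taken => place at 8.
166 hashes to 4; 4,5,8 taken => place at 13.
525 hashes to 10; slot 10 is free => place at 10.
171 hashes to 2; slot 2 is free => place at 2.
415 hashes to 3; slot 3 is free => place at 3.
Table: [., ., 171, 415, 540, 784, 671, ., 659, ., 525, ., ., 166, ., ., .]

13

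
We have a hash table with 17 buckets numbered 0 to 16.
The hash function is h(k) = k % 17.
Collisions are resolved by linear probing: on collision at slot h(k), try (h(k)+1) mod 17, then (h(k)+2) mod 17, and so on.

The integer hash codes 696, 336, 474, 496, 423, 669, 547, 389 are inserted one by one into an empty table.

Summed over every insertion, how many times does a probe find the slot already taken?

696 hashes to 16; slot 16 is free => place at 16.
336 hashes to 13; slot 13 is free => place at 13.
474 hashes to 15; slot 15 is free => place at 15.
496 hashes to 3; slot 3 is free => place at 3.
423 hashes to 15; 15,16 taken => place at 0.
669 hashes to 6; slot 6 is free => place at 6.
547 hashes to 3; 3 taken => place at 4.
389 hashes to 15; 15,16,0 taken => place at 1.
Table: [423, 389, -, 496, 547, -, 669, -, -, -, -, -, -, 336, -, 474, 696]

6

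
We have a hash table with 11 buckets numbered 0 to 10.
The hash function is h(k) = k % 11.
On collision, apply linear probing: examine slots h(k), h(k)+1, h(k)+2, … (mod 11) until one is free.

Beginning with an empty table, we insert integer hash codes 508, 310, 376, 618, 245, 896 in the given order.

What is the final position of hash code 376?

508 hashes to 2; slot 2 is free -> place at 2.
310 hashes to 2; 2 taken -> place at 3.
376 hashes to 2; 2,3 taken -> place at 4.
618 hashes to 2; 2,3,4 taken -> place at 5.
245 hashes to 3; 3,4,5 taken -> place at 6.
896 hashes to 5; 5,6 taken -> place at 7.
Table: [-, -, 508, 310, 376, 618, 245, 896, -, -, -]

4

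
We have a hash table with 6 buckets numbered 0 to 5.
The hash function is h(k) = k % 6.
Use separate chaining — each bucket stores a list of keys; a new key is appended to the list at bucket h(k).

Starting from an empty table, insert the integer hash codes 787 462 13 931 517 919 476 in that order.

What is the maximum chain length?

Insert 787: h=1, bucket 1 empty → new chain.
Insert 462: h=0, bucket 0 empty → new chain.
Insert 13: h=1, bucket 1 nonempty → append to chain.
Insert 931: h=1, bucket 1 nonempty → append to chain.
Insert 517: h=1, bucket 1 nonempty → append to chain.
Insert 919: h=1, bucket 1 nonempty → append to chain.
Insert 476: h=2, bucket 2 empty → new chain.
Final buckets:
0: 462
1: 787 -> 13 -> 931 -> 517 -> 919
2: 476
3: _
4: _
5: _

5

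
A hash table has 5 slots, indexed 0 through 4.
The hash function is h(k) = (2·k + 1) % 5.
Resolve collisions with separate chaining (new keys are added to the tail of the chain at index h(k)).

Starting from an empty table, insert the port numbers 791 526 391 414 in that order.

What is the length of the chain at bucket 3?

3

Insert 791: h=3, bucket 3 empty -> new chain.
Insert 526: h=3, bucket 3 nonempty -> append to chain.
Insert 391: h=3, bucket 3 nonempty -> append to chain.
Insert 414: h=4, bucket 4 empty -> new chain.
Final buckets:
0: —
1: —
2: —
3: 791 -> 526 -> 391
4: 414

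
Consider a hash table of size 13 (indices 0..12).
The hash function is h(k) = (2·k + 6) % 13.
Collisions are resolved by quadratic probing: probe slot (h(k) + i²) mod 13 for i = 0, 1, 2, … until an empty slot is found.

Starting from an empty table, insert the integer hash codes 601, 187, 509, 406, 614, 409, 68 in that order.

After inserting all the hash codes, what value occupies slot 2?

601: h=12 -> slot 12
187: h=3 -> slot 3
509: h=10 -> slot 10
406: h=12, probe 12,0 -> slot 0
614: h=12, probe 12,0,3,8 -> slot 8
409: h=5 -> slot 5
68: h=12, probe 12,0,3,8,2 -> slot 2
Table: [406, —, 68, 187, —, 409, —, —, 614, —, 509, —, 601]

68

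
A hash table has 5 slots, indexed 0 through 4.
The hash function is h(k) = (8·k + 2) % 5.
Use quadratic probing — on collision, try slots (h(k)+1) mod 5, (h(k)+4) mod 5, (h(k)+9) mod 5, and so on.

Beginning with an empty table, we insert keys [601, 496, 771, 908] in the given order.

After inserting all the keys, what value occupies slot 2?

908

Insert 601: h=0, slot 0 empty => index 0.
Insert 496: h=0, slot 0 occupied => index 1.
Insert 771: h=0, slots 0,1 occupied => index 4.
Insert 908: h=1, slot 1 occupied => index 2.
Table: [601, 496, 908, _, 771]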